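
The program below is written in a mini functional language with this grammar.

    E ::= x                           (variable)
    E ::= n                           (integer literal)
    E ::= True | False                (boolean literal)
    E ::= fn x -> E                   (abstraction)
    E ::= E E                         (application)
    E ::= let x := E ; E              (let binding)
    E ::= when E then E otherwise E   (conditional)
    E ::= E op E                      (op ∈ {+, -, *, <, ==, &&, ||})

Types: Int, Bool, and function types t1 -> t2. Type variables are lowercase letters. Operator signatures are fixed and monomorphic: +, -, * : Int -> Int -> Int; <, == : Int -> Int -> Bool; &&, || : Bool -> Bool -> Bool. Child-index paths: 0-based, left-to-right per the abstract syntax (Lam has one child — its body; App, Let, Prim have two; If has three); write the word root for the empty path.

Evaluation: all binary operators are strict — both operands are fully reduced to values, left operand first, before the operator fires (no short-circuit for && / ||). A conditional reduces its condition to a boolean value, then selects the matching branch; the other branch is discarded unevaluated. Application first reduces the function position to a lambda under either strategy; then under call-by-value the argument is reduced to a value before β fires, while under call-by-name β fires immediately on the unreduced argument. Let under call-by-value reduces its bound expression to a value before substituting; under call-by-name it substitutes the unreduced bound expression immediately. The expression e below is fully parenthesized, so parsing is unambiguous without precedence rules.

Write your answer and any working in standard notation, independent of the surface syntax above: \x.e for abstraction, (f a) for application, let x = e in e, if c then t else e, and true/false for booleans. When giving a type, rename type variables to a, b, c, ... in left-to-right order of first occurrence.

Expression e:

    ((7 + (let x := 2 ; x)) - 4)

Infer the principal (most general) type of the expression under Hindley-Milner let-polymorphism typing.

Working:
  unify Int ~ Int
let x : Int
x : Int
  unify Int ~ Int
  unify Int ~ Int
  unify Int ~ Int

Answer: Int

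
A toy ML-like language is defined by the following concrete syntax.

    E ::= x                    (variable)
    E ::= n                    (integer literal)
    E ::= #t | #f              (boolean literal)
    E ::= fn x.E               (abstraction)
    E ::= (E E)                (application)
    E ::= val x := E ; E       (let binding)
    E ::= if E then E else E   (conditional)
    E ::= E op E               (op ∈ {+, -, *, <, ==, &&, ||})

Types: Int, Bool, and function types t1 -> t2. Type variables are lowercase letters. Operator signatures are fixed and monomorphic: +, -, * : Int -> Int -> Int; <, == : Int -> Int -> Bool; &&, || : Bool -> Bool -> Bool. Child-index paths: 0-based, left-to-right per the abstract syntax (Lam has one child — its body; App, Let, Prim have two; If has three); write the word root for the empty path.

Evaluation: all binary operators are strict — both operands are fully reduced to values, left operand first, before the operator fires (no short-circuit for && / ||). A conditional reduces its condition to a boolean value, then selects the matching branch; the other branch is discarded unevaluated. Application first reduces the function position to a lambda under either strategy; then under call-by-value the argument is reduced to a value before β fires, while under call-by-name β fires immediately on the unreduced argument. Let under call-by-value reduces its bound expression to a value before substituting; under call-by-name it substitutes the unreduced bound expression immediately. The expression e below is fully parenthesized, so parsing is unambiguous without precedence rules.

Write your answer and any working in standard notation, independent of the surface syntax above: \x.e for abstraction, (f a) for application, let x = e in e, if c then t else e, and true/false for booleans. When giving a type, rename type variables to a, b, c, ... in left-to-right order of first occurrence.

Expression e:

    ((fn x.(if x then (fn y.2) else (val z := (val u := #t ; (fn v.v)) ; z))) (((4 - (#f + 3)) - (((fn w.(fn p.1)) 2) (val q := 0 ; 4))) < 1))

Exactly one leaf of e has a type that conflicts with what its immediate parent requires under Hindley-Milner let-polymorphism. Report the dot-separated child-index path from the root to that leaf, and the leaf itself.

Answer: 1.0.0.1.0 : false

Trace:
x : a
  unify a ~ Bool
\y._ : b -> Int
let u : Bool
v : c
\v._ : c -> c
let z : forall. c -> c
z : d -> d
  unify b -> Int ~ d -> d
  unify b ~ d
  unify Int ~ d
\x._ : Bool -> Int -> Int
  unify Int ~ Int
  unify Bool ~ Int
  FAIL: mismatch Bool ~ Int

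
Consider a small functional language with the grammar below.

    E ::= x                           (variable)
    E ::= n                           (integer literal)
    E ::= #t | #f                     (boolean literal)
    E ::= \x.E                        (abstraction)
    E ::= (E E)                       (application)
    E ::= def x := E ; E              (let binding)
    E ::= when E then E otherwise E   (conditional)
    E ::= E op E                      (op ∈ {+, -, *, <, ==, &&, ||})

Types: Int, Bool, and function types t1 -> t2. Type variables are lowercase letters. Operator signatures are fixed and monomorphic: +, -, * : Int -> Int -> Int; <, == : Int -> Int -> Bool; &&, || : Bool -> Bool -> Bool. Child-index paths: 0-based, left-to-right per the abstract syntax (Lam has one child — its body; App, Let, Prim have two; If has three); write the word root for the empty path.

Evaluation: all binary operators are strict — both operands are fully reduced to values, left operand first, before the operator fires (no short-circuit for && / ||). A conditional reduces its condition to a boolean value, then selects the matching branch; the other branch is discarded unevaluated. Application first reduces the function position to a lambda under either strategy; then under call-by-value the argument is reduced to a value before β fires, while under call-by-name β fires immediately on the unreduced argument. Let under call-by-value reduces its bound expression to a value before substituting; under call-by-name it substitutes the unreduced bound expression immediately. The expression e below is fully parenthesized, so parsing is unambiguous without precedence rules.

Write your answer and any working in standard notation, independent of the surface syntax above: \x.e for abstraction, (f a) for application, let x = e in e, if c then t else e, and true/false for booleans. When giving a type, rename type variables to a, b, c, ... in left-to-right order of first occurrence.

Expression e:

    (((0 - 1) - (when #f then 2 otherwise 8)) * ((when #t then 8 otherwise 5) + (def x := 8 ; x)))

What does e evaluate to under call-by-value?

Derivation:
step 0: (((0 - 1) - (if false then 2 else 8)) * ((if true then 8 else 5) + (let x = 8 in x)))
step 1: [delta@0.0] ((-1 - (if false then 2 else 8)) * ((if true then 8 else 5) + (let x = 8 in x)))
step 2: [if@0.1] ((-1 - 8) * ((if true then 8 else 5) + (let x = 8 in x)))
step 3: [delta@0] (-9 * ((if true then 8 else 5) + (let x = 8 in x)))
step 4: [if@1.0] (-9 * (8 + (let x = 8 in x)))
step 5: [let@1.1] (-9 * (8 + 8))
step 6: [delta@1] (-9 * 16)
step 7: [delta@root] -144

Answer: -144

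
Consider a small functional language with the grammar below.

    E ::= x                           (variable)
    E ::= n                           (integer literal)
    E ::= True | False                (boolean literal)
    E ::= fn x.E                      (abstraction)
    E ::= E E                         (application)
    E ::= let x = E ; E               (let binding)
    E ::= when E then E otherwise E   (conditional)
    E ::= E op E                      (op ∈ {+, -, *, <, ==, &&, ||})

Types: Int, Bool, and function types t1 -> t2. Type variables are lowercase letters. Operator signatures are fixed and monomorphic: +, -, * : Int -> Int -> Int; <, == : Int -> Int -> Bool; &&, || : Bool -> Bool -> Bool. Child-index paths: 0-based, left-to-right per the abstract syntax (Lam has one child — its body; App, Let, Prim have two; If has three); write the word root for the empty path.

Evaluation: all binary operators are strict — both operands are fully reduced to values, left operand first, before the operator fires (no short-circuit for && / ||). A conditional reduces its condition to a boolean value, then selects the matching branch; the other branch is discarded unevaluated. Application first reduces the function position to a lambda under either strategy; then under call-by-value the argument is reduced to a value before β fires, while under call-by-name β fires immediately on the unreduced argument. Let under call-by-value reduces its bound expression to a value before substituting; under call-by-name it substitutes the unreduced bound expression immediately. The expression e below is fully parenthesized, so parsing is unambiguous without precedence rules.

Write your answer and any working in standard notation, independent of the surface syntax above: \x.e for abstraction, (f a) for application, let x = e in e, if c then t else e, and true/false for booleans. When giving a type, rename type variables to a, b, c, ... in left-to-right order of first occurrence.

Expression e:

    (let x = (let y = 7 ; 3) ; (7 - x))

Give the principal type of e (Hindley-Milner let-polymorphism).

Trace:
let y : Int
let x : Int
  unify Int ~ Int
x : Int
  unify Int ~ Int

Answer: Int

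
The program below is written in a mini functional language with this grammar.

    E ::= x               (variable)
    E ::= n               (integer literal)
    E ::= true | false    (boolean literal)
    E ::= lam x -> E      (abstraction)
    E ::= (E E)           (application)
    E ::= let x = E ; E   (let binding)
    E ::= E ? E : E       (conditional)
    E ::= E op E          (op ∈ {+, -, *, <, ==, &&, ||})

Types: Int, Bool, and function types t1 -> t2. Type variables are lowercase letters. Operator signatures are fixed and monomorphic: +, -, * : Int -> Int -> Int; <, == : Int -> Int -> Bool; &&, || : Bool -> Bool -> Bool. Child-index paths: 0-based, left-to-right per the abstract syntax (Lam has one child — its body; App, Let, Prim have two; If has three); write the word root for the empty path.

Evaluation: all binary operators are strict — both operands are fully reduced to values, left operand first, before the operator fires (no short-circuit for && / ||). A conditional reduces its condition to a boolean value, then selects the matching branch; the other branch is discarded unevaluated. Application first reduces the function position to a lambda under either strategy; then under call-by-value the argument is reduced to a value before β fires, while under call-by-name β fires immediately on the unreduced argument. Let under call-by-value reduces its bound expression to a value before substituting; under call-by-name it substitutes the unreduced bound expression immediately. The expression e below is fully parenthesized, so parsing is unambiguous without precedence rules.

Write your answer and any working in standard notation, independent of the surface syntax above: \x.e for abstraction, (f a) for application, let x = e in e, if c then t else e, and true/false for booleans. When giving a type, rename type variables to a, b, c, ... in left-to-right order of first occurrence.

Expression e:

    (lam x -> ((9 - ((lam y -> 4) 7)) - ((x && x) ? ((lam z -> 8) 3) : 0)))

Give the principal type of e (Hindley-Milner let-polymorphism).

Derivation:
  unify Int ~ Int
\y._ : b -> Int
  unify b -> Int ~ Int -> c
  unify b ~ Int
  unify Int ~ c
_ _ : Int
  unify Int ~ Int
  unify Int ~ Int
x : a
  unify a ~ Bool
x : Bool
  unify Bool ~ Bool
  unify Bool ~ Bool
\z._ : d -> Int
  unify d -> Int ~ Int -> e
  unify d ~ Int
  unify Int ~ e
_ _ : Int
  unify Int ~ Int
  unify Int ~ Int
\x._ : Bool -> Int

Answer: Bool -> Int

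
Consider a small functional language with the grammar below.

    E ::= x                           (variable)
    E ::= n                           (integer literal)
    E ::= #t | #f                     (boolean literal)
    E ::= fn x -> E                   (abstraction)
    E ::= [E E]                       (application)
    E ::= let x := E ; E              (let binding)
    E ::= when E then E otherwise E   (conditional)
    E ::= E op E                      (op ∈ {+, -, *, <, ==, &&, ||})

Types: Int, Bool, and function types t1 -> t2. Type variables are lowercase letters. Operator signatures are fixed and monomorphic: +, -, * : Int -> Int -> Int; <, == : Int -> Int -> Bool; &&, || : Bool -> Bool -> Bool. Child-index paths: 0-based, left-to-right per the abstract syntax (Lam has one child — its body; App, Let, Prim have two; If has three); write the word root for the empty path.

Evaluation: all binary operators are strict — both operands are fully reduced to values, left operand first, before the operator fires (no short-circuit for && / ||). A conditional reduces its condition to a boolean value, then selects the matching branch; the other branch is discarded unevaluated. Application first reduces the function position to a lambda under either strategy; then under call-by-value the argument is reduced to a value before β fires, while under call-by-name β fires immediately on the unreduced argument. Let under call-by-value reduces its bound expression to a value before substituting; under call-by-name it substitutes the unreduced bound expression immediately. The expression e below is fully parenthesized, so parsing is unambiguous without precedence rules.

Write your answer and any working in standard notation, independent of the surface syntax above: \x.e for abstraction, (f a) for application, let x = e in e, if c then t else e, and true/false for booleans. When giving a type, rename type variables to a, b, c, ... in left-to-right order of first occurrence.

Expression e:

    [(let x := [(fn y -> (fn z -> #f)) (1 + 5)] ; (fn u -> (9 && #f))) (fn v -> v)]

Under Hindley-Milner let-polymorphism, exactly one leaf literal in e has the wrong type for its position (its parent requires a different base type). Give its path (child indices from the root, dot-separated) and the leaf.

Answer: 0.1.0.0 : 9

Working:
\z._ : b -> Bool
\y._ : a -> b -> Bool
  unify Int ~ Int
  unify Int ~ Int
  unify a -> b -> Bool ~ Int -> c
  unify a ~ Int
  unify b -> Bool ~ c
_ _ : b -> Bool
let x : forall. b -> Bool
  unify Int ~ Bool
  FAIL: mismatch Int ~ Bool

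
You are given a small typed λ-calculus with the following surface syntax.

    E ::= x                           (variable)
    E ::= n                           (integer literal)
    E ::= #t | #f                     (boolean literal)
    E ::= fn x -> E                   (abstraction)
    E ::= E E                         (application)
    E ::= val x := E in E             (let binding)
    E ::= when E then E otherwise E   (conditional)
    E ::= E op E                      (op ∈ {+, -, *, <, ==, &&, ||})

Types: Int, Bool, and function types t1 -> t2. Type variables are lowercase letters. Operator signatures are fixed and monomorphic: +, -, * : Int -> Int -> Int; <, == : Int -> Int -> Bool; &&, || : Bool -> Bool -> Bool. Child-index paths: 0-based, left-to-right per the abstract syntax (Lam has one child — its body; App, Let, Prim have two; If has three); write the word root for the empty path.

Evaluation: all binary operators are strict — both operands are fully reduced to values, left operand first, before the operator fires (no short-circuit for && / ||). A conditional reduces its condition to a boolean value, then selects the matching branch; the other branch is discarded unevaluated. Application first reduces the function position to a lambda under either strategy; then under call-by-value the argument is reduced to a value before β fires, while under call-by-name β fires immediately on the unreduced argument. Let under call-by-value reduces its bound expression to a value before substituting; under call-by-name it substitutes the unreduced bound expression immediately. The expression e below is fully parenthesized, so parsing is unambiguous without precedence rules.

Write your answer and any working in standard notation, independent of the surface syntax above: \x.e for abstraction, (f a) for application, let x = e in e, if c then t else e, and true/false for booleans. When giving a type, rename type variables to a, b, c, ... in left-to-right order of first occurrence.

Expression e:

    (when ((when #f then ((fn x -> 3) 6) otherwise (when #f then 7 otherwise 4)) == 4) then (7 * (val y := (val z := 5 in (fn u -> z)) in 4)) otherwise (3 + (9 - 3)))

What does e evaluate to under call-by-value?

Trace:
step 0: (if ((if false then ((\x.3) 6) else (if false then 7 else 4)) == 4) then (7 * (let y = (let z = 5 in (\u.z)) in 4)) else (3 + (9 - 3)))
step 1: [if@0.0] (if ((if false then 7 else 4) == 4) then (7 * (let y = (let z = 5 in (\u.z)) in 4)) else (3 + (9 - 3)))
step 2: [if@0.0] (if (4 == 4) then (7 * (let y = (let z = 5 in (\u.z)) in 4)) else (3 + (9 - 3)))
step 3: [delta@0] (if true then (7 * (let y = (let z = 5 in (\u.z)) in 4)) else (3 + (9 - 3)))
step 4: [if@root] (7 * (let y = (let z = 5 in (\u.z)) in 4))
step 5: [let@1.0] (7 * (let y = (\u.5) in 4))
step 6: [let@1] (7 * 4)
step 7: [delta@root] 28

Answer: 28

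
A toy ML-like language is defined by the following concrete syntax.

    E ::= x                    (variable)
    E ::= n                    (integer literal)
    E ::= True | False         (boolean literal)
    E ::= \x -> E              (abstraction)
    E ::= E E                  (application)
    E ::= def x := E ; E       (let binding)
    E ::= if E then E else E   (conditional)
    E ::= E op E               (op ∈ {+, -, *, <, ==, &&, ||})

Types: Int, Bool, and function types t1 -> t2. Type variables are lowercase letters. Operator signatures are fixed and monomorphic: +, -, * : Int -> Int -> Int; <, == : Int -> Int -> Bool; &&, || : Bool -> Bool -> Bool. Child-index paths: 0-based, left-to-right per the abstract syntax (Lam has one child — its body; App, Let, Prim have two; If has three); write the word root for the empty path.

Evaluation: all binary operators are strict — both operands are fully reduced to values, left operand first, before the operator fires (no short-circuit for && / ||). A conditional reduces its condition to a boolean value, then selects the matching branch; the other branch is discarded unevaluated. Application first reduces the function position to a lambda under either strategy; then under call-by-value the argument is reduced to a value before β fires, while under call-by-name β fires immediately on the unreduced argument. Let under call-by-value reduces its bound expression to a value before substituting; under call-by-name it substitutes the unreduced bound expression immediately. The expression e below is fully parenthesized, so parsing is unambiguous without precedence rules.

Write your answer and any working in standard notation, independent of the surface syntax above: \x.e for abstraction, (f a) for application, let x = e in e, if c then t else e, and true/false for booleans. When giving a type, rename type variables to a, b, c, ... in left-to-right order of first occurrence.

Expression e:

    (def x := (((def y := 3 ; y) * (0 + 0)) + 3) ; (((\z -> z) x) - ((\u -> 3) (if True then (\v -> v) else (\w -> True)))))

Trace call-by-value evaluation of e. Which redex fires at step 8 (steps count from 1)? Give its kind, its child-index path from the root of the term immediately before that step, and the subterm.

Derivation:
step 0: (let x = (((let y = 3 in y) * (0 + 0)) + 3) in (((\z.z) x) - ((\u.3) (if true then (\v.v) else (\w.true)))))
step 1: [let@0.0.0] (let x = ((3 * (0 + 0)) + 3) in (((\z.z) x) - ((\u.3) (if true then (\v.v) else (\w.true)))))
step 2: [delta@0.0.1] (let x = ((3 * 0) + 3) in (((\z.z) x) - ((\u.3) (if true then (\v.v) else (\w.true)))))
step 3: [delta@0.0] (let x = (0 + 3) in (((\z.z) x) - ((\u.3) (if true then (\v.v) else (\w.true)))))
step 4: [delta@0] (let x = 3 in (((\z.z) x) - ((\u.3) (if true then (\v.v) else (\w.true)))))
step 5: [let@root] (((\z.z) 3) - ((\u.3) (if true then (\v.v) else (\w.true))))
step 6: [beta@0] (3 - ((\u.3) (if true then (\v.v) else (\w.true))))
step 7: [if@1.1] (3 - ((\u.3) (\v.v)))
step 8: [beta@1] (3 - 3)

Answer: beta at 1 : ((\u.3) (\v.v))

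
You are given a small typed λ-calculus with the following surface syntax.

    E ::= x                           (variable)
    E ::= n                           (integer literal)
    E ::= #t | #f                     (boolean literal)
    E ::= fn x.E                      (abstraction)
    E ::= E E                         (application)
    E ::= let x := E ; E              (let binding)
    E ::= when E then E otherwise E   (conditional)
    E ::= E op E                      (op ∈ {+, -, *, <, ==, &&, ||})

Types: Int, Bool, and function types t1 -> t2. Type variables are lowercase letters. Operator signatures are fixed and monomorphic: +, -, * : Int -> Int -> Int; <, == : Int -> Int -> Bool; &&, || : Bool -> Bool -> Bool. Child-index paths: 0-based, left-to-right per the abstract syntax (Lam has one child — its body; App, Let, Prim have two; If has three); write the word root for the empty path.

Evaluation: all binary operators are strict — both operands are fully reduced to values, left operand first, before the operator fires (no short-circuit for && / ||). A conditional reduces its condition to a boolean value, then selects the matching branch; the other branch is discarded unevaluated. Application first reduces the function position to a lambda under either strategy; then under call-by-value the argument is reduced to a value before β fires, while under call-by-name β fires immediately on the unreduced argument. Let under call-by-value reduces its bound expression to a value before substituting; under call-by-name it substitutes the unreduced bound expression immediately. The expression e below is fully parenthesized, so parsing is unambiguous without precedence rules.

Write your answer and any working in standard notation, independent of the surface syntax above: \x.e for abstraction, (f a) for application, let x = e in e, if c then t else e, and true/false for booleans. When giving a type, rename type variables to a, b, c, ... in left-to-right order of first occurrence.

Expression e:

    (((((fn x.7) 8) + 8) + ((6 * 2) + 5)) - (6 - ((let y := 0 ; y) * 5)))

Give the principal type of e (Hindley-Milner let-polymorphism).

Answer: Int

Working:
\x._ : a -> Int
  unify a -> Int ~ Int -> b
  unify a ~ Int
  unify Int ~ b
_ _ : Int
  unify Int ~ Int
  unify Int ~ Int
  unify Int ~ Int
  unify Int ~ Int
  unify Int ~ Int
  unify Int ~ Int
  unify Int ~ Int
  unify Int ~ Int
  unify Int ~ Int
  unify Int ~ Int
let y : Int
y : Int
  unify Int ~ Int
  unify Int ~ Int
  unify Int ~ Int
  unify Int ~ Int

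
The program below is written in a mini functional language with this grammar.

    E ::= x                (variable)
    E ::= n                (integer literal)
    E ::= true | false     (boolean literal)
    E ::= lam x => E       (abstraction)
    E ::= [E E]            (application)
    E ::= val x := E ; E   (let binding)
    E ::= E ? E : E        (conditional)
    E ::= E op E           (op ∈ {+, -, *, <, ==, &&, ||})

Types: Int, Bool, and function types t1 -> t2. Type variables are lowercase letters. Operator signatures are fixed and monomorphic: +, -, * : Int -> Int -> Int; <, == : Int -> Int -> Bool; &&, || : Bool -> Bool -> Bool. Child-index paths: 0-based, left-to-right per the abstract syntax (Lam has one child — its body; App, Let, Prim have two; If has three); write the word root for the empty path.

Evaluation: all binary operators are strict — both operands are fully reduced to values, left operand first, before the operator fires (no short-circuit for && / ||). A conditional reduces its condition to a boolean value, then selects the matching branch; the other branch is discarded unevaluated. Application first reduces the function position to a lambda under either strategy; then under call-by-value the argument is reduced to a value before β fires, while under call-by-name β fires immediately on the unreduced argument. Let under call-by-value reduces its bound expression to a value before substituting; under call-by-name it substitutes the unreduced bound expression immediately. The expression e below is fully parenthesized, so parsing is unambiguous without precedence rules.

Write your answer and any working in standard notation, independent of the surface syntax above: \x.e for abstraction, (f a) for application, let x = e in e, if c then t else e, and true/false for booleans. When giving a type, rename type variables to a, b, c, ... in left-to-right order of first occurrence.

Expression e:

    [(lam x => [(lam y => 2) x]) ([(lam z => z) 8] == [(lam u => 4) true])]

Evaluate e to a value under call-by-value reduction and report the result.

Answer: 2

Working:
step 0: ((\x.((\y.2) x)) (((\z.z) 8) == ((\u.4) true)))
step 1: [beta@1.0] ((\x.((\y.2) x)) (8 == ((\u.4) true)))
step 2: [beta@1.1] ((\x.((\y.2) x)) (8 == 4))
step 3: [delta@1] ((\x.((\y.2) x)) false)
step 4: [beta@root] ((\y.2) false)
step 5: [beta@root] 2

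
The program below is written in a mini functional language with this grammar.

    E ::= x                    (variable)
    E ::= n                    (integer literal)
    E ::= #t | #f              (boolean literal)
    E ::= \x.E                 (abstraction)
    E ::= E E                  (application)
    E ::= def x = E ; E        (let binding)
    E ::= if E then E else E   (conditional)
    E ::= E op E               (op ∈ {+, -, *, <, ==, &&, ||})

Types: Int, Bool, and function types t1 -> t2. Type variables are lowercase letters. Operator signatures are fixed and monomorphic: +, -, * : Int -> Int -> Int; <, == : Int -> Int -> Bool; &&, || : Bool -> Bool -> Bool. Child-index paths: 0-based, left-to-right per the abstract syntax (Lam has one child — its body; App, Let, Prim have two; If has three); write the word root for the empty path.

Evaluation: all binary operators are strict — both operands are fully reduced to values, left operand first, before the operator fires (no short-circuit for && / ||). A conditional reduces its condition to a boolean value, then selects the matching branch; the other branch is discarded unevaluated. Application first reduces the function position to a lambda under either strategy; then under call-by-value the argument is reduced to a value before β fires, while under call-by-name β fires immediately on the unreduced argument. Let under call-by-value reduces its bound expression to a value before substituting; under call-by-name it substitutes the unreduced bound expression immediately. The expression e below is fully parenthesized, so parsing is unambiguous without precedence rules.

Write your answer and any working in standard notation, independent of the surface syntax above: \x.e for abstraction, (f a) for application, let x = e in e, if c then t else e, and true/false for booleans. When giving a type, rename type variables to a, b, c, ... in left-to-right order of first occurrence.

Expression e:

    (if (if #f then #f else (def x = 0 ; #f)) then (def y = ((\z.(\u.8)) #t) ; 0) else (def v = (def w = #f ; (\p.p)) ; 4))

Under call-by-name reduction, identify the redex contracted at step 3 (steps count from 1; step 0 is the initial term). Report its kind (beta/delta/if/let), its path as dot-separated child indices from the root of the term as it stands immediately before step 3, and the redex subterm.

Trace:
step 0: (if (if false then false else (let x = 0 in false)) then (let y = ((\z.(\u.8)) true) in 0) else (let v = (let w = false in (\p.p)) in 4))
step 1: [if@0] (if (let x = 0 in false) then (let y = ((\z.(\u.8)) true) in 0) else (let v = (let w = false in (\p.p)) in 4))
step 2: [let@0] (if false then (let y = ((\z.(\u.8)) true) in 0) else (let v = (let w = false in (\p.p)) in 4))
step 3: [if@root] (let v = (let w = false in (\p.p)) in 4)

Answer: if at root : (if false then (let y = ((\z.(\u.8)) true) in 0) else (let v = (let w = false in (\p.p)) in 4))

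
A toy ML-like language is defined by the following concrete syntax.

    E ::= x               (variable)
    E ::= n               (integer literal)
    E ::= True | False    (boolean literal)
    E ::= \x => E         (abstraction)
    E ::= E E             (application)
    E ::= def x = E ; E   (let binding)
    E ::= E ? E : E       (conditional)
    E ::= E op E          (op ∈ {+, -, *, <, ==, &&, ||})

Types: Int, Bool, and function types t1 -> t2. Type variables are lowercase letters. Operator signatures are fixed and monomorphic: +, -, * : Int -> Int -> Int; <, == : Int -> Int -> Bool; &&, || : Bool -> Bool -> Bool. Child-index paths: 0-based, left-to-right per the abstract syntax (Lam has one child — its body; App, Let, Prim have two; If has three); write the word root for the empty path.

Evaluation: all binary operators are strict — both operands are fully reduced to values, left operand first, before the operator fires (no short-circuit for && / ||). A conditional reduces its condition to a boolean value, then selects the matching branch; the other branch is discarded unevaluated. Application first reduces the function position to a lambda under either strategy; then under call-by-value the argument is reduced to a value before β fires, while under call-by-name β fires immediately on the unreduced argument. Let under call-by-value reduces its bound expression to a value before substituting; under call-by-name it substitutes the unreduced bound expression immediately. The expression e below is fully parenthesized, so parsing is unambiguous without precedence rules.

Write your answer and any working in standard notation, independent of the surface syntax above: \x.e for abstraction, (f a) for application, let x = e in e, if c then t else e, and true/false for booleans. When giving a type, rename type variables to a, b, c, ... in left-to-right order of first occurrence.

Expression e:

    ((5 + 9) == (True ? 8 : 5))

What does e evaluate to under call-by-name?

Working:
step 0: ((5 + 9) == (if true then 8 else 5))
step 1: [delta@0] (14 == (if true then 8 else 5))
step 2: [if@1] (14 == 8)
step 3: [delta@root] false

Answer: false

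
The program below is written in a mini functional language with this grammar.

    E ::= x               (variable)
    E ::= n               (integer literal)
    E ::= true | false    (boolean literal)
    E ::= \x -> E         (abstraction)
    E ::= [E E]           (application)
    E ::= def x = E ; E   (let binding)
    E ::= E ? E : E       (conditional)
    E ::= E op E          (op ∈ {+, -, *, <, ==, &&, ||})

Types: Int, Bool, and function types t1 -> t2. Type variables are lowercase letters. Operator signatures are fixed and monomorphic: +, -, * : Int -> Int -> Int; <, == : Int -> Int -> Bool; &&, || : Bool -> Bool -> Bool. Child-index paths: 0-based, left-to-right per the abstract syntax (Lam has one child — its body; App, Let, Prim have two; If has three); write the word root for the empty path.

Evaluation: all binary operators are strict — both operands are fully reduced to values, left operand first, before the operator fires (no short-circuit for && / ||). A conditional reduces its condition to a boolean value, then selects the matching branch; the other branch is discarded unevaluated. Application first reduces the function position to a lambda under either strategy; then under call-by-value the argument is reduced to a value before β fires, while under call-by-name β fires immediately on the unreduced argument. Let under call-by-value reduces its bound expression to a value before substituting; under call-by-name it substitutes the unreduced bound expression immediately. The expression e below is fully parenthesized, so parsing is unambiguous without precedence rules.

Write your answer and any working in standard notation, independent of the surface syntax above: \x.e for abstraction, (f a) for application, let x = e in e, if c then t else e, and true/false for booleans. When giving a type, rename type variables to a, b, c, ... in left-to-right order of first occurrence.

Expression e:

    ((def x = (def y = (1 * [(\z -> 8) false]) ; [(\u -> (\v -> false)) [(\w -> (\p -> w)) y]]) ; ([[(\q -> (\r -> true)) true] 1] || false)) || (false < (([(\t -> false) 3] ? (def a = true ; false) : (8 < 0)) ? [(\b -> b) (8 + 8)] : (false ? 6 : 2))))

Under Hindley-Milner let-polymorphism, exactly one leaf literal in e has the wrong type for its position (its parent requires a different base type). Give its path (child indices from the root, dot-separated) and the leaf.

Answer: 1.0 : false

Working:
  unify Int ~ Int
\z._ : a -> Int
  unify a -> Int ~ Bool -> b
  unify a ~ Bool
  unify Int ~ b
_ _ : Int
  unify Int ~ Int
let y : Int
\v._ : d -> Bool
\u._ : c -> d -> Bool
w : e
\p._ : f -> e
\w._ : e -> f -> e
y : Int
  unify e -> f -> e ~ Int -> g
  unify e ~ Int
  unify f -> Int ~ g
_ _ : f -> Int
  unify c -> d -> Bool ~ (f -> Int) -> h
  unify c ~ f -> Int
  unify d -> Bool ~ h
_ _ : d -> Bool
let x : forall. d -> Bool
\r._ : j -> Bool
\q._ : i -> j -> Bool
  unify i -> j -> Bool ~ Bool -> k
  unify i ~ Bool
  unify j -> Bool ~ k
_ _ : j -> Bool
  unify j -> Bool ~ Int -> l
  unify j ~ Int
  unify Bool ~ l
_ _ : Bool
  unify Bool ~ Bool
  unify Bool ~ Bool
  unify Bool ~ Bool
  unify Bool ~ Int
  FAIL: mismatch Bool ~ Int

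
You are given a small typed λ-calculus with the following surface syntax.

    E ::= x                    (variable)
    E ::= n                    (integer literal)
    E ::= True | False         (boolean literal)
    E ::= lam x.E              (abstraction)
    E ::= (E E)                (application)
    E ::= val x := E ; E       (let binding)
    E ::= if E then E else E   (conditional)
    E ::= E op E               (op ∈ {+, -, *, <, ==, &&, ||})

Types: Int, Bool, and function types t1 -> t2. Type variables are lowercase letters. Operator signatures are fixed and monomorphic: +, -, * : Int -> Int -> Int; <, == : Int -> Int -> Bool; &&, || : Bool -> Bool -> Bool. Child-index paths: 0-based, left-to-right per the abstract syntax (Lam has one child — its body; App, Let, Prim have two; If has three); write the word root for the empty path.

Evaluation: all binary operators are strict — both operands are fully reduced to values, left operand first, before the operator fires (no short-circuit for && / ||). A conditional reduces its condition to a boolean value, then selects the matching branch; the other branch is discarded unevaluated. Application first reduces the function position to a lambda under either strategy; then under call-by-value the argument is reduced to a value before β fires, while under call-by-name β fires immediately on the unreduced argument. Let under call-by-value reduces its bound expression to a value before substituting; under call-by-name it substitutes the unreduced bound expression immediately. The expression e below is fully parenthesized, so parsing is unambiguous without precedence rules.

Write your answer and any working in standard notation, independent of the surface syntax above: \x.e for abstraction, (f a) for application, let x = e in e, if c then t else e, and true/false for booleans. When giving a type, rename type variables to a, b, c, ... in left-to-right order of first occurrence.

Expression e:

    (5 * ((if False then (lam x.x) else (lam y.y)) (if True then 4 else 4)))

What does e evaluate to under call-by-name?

Answer: 20

Derivation:
step 0: (5 * ((if false then (\x.x) else (\y.y)) (if true then 4 else 4)))
step 1: [if@1.0] (5 * ((\y.y) (if true then 4 else 4)))
step 2: [beta@1] (5 * (if true then 4 else 4))
step 3: [if@1] (5 * 4)
step 4: [delta@root] 20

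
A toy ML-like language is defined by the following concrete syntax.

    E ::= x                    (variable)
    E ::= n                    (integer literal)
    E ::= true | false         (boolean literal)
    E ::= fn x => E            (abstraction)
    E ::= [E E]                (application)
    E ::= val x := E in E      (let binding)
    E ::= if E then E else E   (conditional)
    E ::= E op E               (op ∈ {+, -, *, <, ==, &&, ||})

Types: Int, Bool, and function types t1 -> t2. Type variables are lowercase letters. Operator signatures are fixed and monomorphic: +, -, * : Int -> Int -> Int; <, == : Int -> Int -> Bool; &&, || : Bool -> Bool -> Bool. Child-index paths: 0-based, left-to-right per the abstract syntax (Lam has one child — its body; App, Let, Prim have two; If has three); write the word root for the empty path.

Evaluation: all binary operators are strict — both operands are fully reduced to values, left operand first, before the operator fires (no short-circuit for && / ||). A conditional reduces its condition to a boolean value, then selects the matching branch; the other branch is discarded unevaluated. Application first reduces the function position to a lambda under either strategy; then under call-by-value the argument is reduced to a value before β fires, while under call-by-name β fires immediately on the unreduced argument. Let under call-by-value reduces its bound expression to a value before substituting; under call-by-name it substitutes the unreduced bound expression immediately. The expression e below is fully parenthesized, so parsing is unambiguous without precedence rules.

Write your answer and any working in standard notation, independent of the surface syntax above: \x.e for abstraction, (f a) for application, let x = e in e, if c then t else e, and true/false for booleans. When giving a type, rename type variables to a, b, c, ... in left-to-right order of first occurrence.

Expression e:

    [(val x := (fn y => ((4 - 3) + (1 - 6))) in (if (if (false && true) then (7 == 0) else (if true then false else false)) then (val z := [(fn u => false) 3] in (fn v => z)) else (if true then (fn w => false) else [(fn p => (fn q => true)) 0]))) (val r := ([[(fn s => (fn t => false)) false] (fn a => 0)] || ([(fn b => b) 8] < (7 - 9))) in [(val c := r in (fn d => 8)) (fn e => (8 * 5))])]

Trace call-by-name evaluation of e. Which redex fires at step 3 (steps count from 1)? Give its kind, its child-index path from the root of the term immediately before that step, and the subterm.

Working:
step 0: ((let x = (\y.((4 - 3) + (1 - 6))) in (if (if (false && true) then (7 == 0) else (if true then false else false)) then (let z = ((\u.false) 3) in (\v.z)) else (if true then (\w.false) else ((\p.(\q.true)) 0)))) (let r = ((((\s.(\t.false)) false) (\a.0)) || (((\b.b) 8) < (7 - 9))) in ((let c = r in (\d.8)) (\e.(8 * 5)))))
step 1: [let@0] ((if (if (false && true) then (7 == 0) else (if true then false else false)) then (let z = ((\u.false) 3) in (\v.z)) else (if true then (\w.false) else ((\p.(\q.true)) 0))) (let r = ((((\s.(\t.false)) false) (\a.0)) || (((\b.b) 8) < (7 - 9))) in ((let c = r in (\d.8)) (\e.(8 * 5)))))
step 2: [delta@0.0.0] ((if (if false then (7 == 0) else (if true then false else false)) then (let z = ((\u.false) 3) in (\v.z)) else (if true then (\w.false) else ((\p.(\q.true)) 0))) (let r = ((((\s.(\t.false)) false) (\a.0)) || (((\b.b) 8) < (7 - 9))) in ((let c = r in (\d.8)) (\e.(8 * 5)))))
step 3: [if@0.0] ((if (if true then false else false) then (let z = ((\u.false) 3) in (\v.z)) else (if true then (\w.false) else ((\p.(\q.true)) 0))) (let r = ((((\s.(\t.false)) false) (\a.0)) || (((\b.b) 8) < (7 - 9))) in ((let c = r in (\d.8)) (\e.(8 * 5)))))

Answer: if at 0.0 : (if false then (7 == 0) else (if true then false else false))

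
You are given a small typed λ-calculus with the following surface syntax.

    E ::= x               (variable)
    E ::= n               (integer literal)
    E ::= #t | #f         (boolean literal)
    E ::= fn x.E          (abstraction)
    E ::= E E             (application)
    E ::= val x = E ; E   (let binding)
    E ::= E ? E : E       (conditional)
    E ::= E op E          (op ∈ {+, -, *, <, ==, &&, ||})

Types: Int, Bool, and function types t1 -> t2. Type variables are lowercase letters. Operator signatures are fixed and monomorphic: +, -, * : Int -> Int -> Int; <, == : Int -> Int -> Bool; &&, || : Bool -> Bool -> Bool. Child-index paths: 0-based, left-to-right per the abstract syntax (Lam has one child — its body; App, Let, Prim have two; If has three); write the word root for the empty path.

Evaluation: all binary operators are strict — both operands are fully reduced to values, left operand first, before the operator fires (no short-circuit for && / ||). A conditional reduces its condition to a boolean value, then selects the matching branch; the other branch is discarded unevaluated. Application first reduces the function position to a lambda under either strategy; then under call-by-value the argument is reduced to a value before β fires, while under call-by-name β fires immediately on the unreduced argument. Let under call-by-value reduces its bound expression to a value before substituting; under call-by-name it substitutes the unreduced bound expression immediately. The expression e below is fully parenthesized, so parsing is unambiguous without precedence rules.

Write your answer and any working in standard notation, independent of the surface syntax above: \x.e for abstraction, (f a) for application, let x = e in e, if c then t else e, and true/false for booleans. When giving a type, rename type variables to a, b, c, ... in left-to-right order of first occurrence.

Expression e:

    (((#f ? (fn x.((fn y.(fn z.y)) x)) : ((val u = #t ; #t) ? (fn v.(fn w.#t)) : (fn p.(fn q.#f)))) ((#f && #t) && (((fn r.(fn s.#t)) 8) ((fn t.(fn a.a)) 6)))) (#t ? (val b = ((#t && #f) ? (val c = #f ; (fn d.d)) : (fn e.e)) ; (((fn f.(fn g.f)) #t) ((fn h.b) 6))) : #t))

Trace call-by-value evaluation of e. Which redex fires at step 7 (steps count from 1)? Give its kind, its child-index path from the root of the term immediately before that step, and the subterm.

Answer: beta at 0.1.1 : ((\s.true) (\a.a))

Working:
step 0: (((if false then (\x.((\y.(\z.y)) x)) else (if (let u = true in true) then (\v.(\w.true)) else (\p.(\q.false)))) ((false && true) && (((\r.(\s.true)) 8) ((\t.(\a.a)) 6)))) (if true then (let b = (if (true && false) then (let c = false in (\d.d)) else (\e.e)) in (((\f.(\g.f)) true) ((\h.b) 6))) else true))
step 1: [if@0.0] (((if (let u = true in true) then (\v.(\w.true)) else (\p.(\q.false))) ((false && true) && (((\r.(\s.true)) 8) ((\t.(\a.a)) 6)))) (if true then (let b = (if (true && false) then (let c = false in (\d.d)) else (\e.e)) in (((\f.(\g.f)) true) ((\h.b) 6))) else true))
step 2: [let@0.0.0] (((if true then (\v.(\w.true)) else (\p.(\q.false))) ((false && true) && (((\r.(\s.true)) 8) ((\t.(\a.a)) 6)))) (if true then (let b = (if (true && false) then (let c = false in (\d.d)) else (\e.e)) in (((\f.(\g.f)) true) ((\h.b) 6))) else true))
step 3: [if@0.0] (((\v.(\w.true)) ((false && true) && (((\r.(\s.true)) 8) ((\t.(\a.a)) 6)))) (if true then (let b = (if (true && false) then (let c = false in (\d.d)) else (\e.e)) in (((\f.(\g.f)) true) ((\h.b) 6))) else true))
step 4: [delta@0.1.0] (((\v.(\w.true)) (false && (((\r.(\s.true)) 8) ((\t.(\a.a)) 6)))) (if true then (let b = (if (true && false) then (let c = false in (\d.d)) else (\e.e)) in (((\f.(\g.f)) true) ((\h.b) 6))) else true))
step 5: [beta@0.1.1.0] (((\v.(\w.true)) (false && ((\s.true) ((\t.(\a.a)) 6)))) (if true then (let b = (if (true && false) then (let c = false in (\d.d)) else (\e.e)) in (((\f.(\g.f)) true) ((\h.b) 6))) else true))
step 6: [beta@0.1.1.1] (((\v.(\w.true)) (false && ((\s.true) (\a.a)))) (if true then (let b = (if (true && false) then (let c = false in (\d.d)) else (\e.e)) in (((\f.(\g.f)) true) ((\h.b) 6))) else true))
step 7: [beta@0.1.1] (((\v.(\w.true)) (false && true)) (if true then (let b = (if (true && false) then (let c = false in (\d.d)) else (\e.e)) in (((\f.(\g.f)) true) ((\h.b) 6))) else true))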